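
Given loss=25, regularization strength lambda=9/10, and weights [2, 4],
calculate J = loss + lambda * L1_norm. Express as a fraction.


L1 norm = sum(|w|) = 6. J = 25 + 9/10 * 6 = 152/5.

152/5


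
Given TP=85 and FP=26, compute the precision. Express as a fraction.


Precision = TP / (TP + FP) = 85 / 111 = 85/111.

85/111


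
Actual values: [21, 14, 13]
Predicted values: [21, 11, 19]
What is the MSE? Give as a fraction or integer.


MSE = (1/3) * ((21-21)^2=0 + (14-11)^2=9 + (13-19)^2=36). Sum = 45. MSE = 15.

15


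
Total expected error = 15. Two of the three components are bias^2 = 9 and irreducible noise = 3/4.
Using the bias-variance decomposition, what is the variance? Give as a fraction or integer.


Total error = bias^2 + variance + irreducible noise. So variance = 15 - 9 - 3/4 = 21/4.

21/4


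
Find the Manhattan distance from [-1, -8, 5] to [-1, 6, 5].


d = sum of absolute differences: |-1--1|=0 + |-8-6|=14 + |5-5|=0 = 14.

14


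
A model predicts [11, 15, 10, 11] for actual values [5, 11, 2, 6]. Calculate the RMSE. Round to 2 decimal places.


MSE = 35.2500. RMSE = sqrt(35.2500) = 5.94.

5.94


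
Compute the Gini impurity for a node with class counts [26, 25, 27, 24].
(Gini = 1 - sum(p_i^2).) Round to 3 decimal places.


Total = 102. Proportions: 26/102, 25/102, 27/102, 24/102. sum(p_i^2) = 0.2505. Gini = 1 - 0.2505 = 0.7495, which rounds to 0.750.

0.750


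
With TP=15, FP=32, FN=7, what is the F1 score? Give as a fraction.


Precision = 15/47 = 15/47. Recall = 15/22 = 15/22. F1 = 2*P*R/(P+R) = 10/23.

10/23


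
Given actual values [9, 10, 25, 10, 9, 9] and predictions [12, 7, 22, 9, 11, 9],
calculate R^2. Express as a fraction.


Mean(y) = 12. SS_res = 32. SS_tot = 204. R^2 = 1 - 32/(204) = 43/51.

43/51


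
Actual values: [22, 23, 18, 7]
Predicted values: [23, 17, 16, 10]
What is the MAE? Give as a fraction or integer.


MAE = (1/4) * (|22-23|=1 + |23-17|=6 + |18-16|=2 + |7-10|=3). Sum = 12. MAE = 3.

3


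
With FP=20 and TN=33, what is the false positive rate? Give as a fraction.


FPR = FP / (FP + TN) = 20 / 53 = 20/53.

20/53


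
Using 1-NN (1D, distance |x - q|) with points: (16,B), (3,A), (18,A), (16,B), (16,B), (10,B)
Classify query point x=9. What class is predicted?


Distances: |16-9|=7, |3-9|=6, |18-9|=9, |16-9|=7, |16-9|=7, |10-9|=1. 1 nearest: (10,B). Counts: {'B': 1}. Majority class: B.

B


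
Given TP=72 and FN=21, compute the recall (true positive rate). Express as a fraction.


Recall = TP / (TP + FN) = 72 / 93 = 24/31.

24/31


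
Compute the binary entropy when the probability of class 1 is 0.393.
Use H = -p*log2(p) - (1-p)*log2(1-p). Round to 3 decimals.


H = -0.393*log2(0.393) - 0.607*log2(0.607) = 0.967.

0.967


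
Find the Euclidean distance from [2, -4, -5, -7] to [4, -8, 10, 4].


d = sqrt(sum of squared differences). (2-4)^2=4, (-4--8)^2=16, (-5-10)^2=225, (-7-4)^2=121. Sum = 366.

sqrt(366)


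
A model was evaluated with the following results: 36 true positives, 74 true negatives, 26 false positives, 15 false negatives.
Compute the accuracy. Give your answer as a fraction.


Accuracy = (TP + TN) / (TP + TN + FP + FN) = (36 + 74) / 151 = 110/151.

110/151


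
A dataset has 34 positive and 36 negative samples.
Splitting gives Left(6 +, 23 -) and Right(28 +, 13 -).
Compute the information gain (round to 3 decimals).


H(parent) = 0.9994. H(left) = 0.7355, H(right) = 0.9012. Weighted = (29/70)*0.7355 + (41/70)*0.9012 = 0.8326. IG = 0.9994 - 0.8326 = 0.1668, which rounds to 0.167.

0.167


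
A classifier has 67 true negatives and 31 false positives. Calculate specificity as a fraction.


Specificity = TN / (TN + FP) = 67 / 98 = 67/98.

67/98


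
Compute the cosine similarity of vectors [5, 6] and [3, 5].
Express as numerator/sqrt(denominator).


dot = 45. |a|^2 = 61, |b|^2 = 34. cos = 45/sqrt(2074).

45/sqrt(2074)


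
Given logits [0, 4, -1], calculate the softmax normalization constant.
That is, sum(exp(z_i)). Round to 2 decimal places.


Denom = e^0=1.0000 + e^4=54.5982 + e^-1=0.3679. Sum = 55.9661, which rounds to 55.97.

55.97


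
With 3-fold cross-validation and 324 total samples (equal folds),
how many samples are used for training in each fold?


Each validation fold has 324/3 = 108 samples. Training set = 324 - 108 = 216.

216


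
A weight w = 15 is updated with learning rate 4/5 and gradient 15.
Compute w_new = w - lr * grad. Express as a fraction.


w_new = 15 - 4/5 * 15 = 15 - 12 = 3.

3


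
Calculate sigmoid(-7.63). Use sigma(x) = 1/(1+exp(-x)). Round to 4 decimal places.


sigma(-7.63) = 1/(1+e^(7.63)) = 1/(1+2059.050020) = 1/2060.050020 = 0.0005.

0.0005


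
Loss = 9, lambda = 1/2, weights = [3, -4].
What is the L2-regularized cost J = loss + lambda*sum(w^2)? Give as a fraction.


L2 sq norm = sum(w^2) = 25. J = 9 + 1/2 * 25 = 43/2.

43/2


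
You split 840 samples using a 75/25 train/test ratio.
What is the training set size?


Test set = 840 * 25% = 210. Training set = 840 - 210 = 630.

630


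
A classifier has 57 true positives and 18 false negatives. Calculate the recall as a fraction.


Recall = TP / (TP + FN) = 57 / 75 = 19/25.

19/25


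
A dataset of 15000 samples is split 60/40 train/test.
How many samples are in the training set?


Test set = 15000 * 40% = 6000. Training set = 15000 - 6000 = 9000.

9000


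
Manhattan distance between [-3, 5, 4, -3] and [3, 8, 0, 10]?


d = sum of absolute differences: |-3-3|=6 + |5-8|=3 + |4-0|=4 + |-3-10|=13 = 26.

26


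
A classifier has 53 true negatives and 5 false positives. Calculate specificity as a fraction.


Specificity = TN / (TN + FP) = 53 / 58 = 53/58.

53/58


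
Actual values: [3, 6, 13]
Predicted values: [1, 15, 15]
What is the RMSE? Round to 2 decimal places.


MSE = 29.6667. RMSE = sqrt(29.6667) = 5.45.

5.45


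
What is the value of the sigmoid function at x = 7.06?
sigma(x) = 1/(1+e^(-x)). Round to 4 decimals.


sigma(7.06) = 1/(1+e^(-7.06)) = 1/(1+0.000859) = 1/1.000859 = 0.9991.

0.9991


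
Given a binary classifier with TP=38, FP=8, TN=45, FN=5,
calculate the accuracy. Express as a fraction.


Accuracy = (TP + TN) / (TP + TN + FP + FN) = (38 + 45) / 96 = 83/96.

83/96


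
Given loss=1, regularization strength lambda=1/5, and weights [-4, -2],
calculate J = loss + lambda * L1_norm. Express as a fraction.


L1 norm = sum(|w|) = 6. J = 1 + 1/5 * 6 = 11/5.

11/5


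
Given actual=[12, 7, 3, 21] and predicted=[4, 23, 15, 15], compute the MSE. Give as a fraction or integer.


MSE = (1/4) * ((12-4)^2=64 + (7-23)^2=256 + (3-15)^2=144 + (21-15)^2=36). Sum = 500. MSE = 125.

125


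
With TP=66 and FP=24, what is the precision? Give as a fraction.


Precision = TP / (TP + FP) = 66 / 90 = 11/15.

11/15


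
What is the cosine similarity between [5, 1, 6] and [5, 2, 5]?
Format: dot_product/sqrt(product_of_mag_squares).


dot = 57. |a|^2 = 62, |b|^2 = 54. cos = 57/sqrt(3348).

57/sqrt(3348)


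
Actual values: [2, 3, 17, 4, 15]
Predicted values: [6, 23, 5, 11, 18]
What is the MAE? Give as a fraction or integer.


MAE = (1/5) * (|2-6|=4 + |3-23|=20 + |17-5|=12 + |4-11|=7 + |15-18|=3). Sum = 46. MAE = 46/5.

46/5


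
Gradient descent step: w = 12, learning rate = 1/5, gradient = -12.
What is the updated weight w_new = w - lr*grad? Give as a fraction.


w_new = 12 - 1/5 * -12 = 12 - -12/5 = 72/5.

72/5


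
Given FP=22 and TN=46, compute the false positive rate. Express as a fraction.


FPR = FP / (FP + TN) = 22 / 68 = 11/34.

11/34


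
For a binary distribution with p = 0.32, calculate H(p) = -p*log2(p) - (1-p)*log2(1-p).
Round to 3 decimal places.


H = -0.32*log2(0.32) - 0.68*log2(0.68) = 0.904.

0.904


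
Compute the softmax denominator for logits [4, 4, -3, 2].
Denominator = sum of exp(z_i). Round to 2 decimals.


Denom = e^4=54.5982 + e^4=54.5982 + e^-3=0.0498 + e^2=7.3891. Sum = 116.6353, which rounds to 116.64.

116.64


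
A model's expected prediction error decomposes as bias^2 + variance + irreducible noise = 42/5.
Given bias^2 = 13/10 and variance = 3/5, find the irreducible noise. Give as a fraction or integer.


Total error = bias^2 + variance + irreducible noise. So irreducible noise = 42/5 - 13/10 - 3/5 = 13/2.

13/2


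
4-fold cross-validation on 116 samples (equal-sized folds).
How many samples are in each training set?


Each validation fold has 116/4 = 29 samples. Training set = 116 - 29 = 87.

87


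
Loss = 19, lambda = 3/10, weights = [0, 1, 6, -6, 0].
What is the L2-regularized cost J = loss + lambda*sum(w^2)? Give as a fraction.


L2 sq norm = sum(w^2) = 73. J = 19 + 3/10 * 73 = 409/10.

409/10


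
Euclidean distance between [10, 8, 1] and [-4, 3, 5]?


d = sqrt(sum of squared differences). (10--4)^2=196, (8-3)^2=25, (1-5)^2=16. Sum = 237.

sqrt(237)


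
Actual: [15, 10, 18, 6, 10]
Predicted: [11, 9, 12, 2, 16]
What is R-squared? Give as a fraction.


Mean(y) = 59/5. SS_res = 105. SS_tot = 444/5. R^2 = 1 - 105/(444/5) = -27/148.

-27/148


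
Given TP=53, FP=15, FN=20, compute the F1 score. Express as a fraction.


Precision = 53/68 = 53/68. Recall = 53/73 = 53/73. F1 = 2*P*R/(P+R) = 106/141.

106/141


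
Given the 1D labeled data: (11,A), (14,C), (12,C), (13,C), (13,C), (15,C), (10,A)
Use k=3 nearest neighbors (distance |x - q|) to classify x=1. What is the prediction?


Distances: |11-1|=10, |14-1|=13, |12-1|=11, |13-1|=12, |13-1|=12, |15-1|=14, |10-1|=9. 3 nearest: (10,A), (11,A), (12,C). Counts: {'A': 2, 'C': 1}. Majority class: A.

A


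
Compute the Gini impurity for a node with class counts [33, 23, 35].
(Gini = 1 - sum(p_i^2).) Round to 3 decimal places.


Total = 91. Proportions: 33/91, 23/91, 35/91. sum(p_i^2) = 0.3433. Gini = 1 - 0.3433 = 0.6567, which rounds to 0.657.

0.657


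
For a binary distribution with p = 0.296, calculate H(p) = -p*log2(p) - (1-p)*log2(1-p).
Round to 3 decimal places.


H = -0.296*log2(0.296) - 0.704*log2(0.704) = 0.876.

0.876


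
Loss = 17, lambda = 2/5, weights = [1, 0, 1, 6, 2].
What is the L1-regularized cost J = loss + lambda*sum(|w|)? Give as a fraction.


L1 norm = sum(|w|) = 10. J = 17 + 2/5 * 10 = 21.

21


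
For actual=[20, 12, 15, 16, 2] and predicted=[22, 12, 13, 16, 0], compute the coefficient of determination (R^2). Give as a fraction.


Mean(y) = 13. SS_res = 12. SS_tot = 184. R^2 = 1 - 12/(184) = 43/46.

43/46


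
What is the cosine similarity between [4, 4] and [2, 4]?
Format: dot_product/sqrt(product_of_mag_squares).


dot = 24. |a|^2 = 32, |b|^2 = 20. cos = 24/sqrt(640).

24/sqrt(640)


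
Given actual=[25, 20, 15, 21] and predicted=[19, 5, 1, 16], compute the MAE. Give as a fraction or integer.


MAE = (1/4) * (|25-19|=6 + |20-5|=15 + |15-1|=14 + |21-16|=5). Sum = 40. MAE = 10.

10


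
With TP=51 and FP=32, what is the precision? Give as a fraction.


Precision = TP / (TP + FP) = 51 / 83 = 51/83.

51/83


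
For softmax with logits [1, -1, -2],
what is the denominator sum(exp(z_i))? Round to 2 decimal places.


Denom = e^1=2.7183 + e^-1=0.3679 + e^-2=0.1353. Sum = 3.2215, which rounds to 3.22.

3.22


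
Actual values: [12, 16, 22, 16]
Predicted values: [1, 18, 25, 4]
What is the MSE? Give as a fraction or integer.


MSE = (1/4) * ((12-1)^2=121 + (16-18)^2=4 + (22-25)^2=9 + (16-4)^2=144). Sum = 278. MSE = 139/2.

139/2


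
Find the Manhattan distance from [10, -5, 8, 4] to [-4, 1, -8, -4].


d = sum of absolute differences: |10--4|=14 + |-5-1|=6 + |8--8|=16 + |4--4|=8 = 44.

44


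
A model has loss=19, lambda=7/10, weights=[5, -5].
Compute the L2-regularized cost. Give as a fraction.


L2 sq norm = sum(w^2) = 50. J = 19 + 7/10 * 50 = 54.

54


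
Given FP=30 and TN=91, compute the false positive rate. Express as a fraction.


FPR = FP / (FP + TN) = 30 / 121 = 30/121.

30/121


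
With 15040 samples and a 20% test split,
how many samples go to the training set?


Test set = 15040 * 20% = 3008. Training set = 15040 - 3008 = 12032.

12032


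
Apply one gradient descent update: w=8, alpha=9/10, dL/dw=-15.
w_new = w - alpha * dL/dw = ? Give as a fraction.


w_new = 8 - 9/10 * -15 = 8 - -27/2 = 43/2.

43/2


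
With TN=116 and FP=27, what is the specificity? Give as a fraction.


Specificity = TN / (TN + FP) = 116 / 143 = 116/143.

116/143


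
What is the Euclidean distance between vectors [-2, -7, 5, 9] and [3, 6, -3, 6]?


d = sqrt(sum of squared differences). (-2-3)^2=25, (-7-6)^2=169, (5--3)^2=64, (9-6)^2=9. Sum = 267.

sqrt(267)


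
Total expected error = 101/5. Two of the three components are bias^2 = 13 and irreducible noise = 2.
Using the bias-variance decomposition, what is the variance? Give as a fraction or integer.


Total error = bias^2 + variance + irreducible noise. So variance = 101/5 - 13 - 2 = 26/5.

26/5


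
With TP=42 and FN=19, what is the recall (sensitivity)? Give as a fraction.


Recall = TP / (TP + FN) = 42 / 61 = 42/61.

42/61


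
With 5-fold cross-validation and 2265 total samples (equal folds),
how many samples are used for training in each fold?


Each validation fold has 2265/5 = 453 samples. Training set = 2265 - 453 = 1812.

1812


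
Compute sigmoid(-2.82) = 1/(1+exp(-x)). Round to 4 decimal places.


sigma(-2.82) = 1/(1+e^(2.82)) = 1/(1+16.776851) = 1/17.776851 = 0.0563.

0.0563


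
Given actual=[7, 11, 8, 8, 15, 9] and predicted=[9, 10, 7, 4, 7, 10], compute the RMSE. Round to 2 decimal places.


MSE = 14.5000. RMSE = sqrt(14.5000) = 3.81.

3.81


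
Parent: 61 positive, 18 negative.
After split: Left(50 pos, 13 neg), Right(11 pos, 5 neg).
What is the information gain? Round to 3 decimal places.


H(parent) = 0.7742. H(left) = 0.7344, H(right) = 0.8960. Weighted = (63/79)*0.7344 + (16/79)*0.8960 = 0.7671. IG = 0.7742 - 0.7671 = 0.0071, which rounds to 0.007.

0.007


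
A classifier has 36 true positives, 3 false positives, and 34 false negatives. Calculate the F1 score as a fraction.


Precision = 36/39 = 12/13. Recall = 36/70 = 18/35. F1 = 2*P*R/(P+R) = 72/109.

72/109


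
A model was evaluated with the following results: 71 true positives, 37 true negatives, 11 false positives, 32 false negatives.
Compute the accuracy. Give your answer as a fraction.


Accuracy = (TP + TN) / (TP + TN + FP + FN) = (71 + 37) / 151 = 108/151.

108/151


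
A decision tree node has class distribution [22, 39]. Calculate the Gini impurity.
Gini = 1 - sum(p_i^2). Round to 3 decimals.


Total = 61. Proportions: 22/61, 39/61. sum(p_i^2) = 0.5388. Gini = 1 - 0.5388 = 0.4612, which rounds to 0.461.

0.461


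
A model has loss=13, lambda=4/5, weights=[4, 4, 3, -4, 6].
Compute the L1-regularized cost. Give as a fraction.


L1 norm = sum(|w|) = 21. J = 13 + 4/5 * 21 = 149/5.

149/5


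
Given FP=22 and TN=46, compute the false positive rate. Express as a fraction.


FPR = FP / (FP + TN) = 22 / 68 = 11/34.

11/34


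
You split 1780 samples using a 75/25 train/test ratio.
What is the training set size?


Test set = 1780 * 25% = 445. Training set = 1780 - 445 = 1335.

1335


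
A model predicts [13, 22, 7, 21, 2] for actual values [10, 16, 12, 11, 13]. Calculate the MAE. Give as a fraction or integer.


MAE = (1/5) * (|10-13|=3 + |16-22|=6 + |12-7|=5 + |11-21|=10 + |13-2|=11). Sum = 35. MAE = 7.

7


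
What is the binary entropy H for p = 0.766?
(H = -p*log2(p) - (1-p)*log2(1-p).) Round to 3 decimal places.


H = -0.766*log2(0.766) - 0.234*log2(0.234) = 0.785.

0.785


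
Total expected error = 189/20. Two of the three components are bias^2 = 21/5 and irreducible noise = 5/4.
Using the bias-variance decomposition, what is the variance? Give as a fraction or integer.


Total error = bias^2 + variance + irreducible noise. So variance = 189/20 - 21/5 - 5/4 = 4.

4


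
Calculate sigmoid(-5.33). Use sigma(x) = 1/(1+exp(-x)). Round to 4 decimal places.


sigma(-5.33) = 1/(1+e^(5.33)) = 1/(1+206.437974) = 1/207.437974 = 0.0048.

0.0048


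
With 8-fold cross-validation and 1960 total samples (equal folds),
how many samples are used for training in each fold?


Each validation fold has 1960/8 = 245 samples. Training set = 1960 - 245 = 1715.

1715


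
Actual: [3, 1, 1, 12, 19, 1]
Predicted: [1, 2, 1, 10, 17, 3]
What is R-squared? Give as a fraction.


Mean(y) = 37/6. SS_res = 17. SS_tot = 1733/6. R^2 = 1 - 17/(1733/6) = 1631/1733.

1631/1733


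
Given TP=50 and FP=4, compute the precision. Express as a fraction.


Precision = TP / (TP + FP) = 50 / 54 = 25/27.

25/27


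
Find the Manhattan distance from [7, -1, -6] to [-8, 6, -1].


d = sum of absolute differences: |7--8|=15 + |-1-6|=7 + |-6--1|=5 = 27.

27


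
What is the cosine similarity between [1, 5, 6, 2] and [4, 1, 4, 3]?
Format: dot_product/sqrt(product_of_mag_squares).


dot = 39. |a|^2 = 66, |b|^2 = 42. cos = 39/sqrt(2772).

39/sqrt(2772)


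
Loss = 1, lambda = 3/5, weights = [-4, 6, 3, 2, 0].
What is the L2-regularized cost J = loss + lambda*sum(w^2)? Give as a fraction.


L2 sq norm = sum(w^2) = 65. J = 1 + 3/5 * 65 = 40.

40


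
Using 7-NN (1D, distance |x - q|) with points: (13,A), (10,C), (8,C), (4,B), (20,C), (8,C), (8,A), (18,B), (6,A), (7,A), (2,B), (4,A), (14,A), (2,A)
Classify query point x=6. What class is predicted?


Distances: |13-6|=7, |10-6|=4, |8-6|=2, |4-6|=2, |20-6|=14, |8-6|=2, |8-6|=2, |18-6|=12, |6-6|=0, |7-6|=1, |2-6|=4, |4-6|=2, |14-6|=8, |2-6|=4. 7 nearest: (6,A), (7,A), (8,A), (4,A), (4,B), (8,C), (8,C). Counts: {'A': 4, 'B': 1, 'C': 2}. Majority class: A.

A


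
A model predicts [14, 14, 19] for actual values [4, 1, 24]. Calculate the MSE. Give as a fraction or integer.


MSE = (1/3) * ((4-14)^2=100 + (1-14)^2=169 + (24-19)^2=25). Sum = 294. MSE = 98.

98


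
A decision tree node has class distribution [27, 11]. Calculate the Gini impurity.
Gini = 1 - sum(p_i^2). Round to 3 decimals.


Total = 38. Proportions: 27/38, 11/38. sum(p_i^2) = 0.5886. Gini = 1 - 0.5886 = 0.4114, which rounds to 0.411.

0.411


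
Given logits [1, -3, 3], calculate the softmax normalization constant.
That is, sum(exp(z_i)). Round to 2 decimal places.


Denom = e^1=2.7183 + e^-3=0.0498 + e^3=20.0855. Sum = 22.8536, which rounds to 22.85.

22.85


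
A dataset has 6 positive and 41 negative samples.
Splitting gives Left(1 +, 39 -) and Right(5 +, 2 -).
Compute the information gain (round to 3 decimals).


H(parent) = 0.5510. H(left) = 0.1687, H(right) = 0.8631. Weighted = (40/47)*0.1687 + (7/47)*0.8631 = 0.2721. IG = 0.5510 - 0.2721 = 0.2789, which rounds to 0.279.

0.279


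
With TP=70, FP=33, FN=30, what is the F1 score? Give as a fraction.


Precision = 70/103 = 70/103. Recall = 70/100 = 7/10. F1 = 2*P*R/(P+R) = 20/29.

20/29


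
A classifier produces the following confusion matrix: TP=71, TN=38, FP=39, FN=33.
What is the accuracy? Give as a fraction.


Accuracy = (TP + TN) / (TP + TN + FP + FN) = (71 + 38) / 181 = 109/181.

109/181


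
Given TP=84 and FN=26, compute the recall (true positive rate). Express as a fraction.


Recall = TP / (TP + FN) = 84 / 110 = 42/55.

42/55


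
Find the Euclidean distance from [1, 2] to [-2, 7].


d = sqrt(sum of squared differences). (1--2)^2=9, (2-7)^2=25. Sum = 34.

sqrt(34)


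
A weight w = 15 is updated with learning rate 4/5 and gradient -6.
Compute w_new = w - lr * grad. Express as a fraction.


w_new = 15 - 4/5 * -6 = 15 - -24/5 = 99/5.

99/5


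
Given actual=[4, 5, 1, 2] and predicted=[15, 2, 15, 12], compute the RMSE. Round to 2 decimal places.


MSE = 106.5000. RMSE = sqrt(106.5000) = 10.32.

10.32


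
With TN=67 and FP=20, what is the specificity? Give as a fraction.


Specificity = TN / (TN + FP) = 67 / 87 = 67/87.

67/87


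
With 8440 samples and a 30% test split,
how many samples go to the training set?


Test set = 8440 * 30% = 2532. Training set = 8440 - 2532 = 5908.

5908


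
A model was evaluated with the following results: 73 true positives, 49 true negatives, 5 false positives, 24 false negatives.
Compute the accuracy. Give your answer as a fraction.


Accuracy = (TP + TN) / (TP + TN + FP + FN) = (73 + 49) / 151 = 122/151.

122/151


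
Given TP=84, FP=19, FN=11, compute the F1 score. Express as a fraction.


Precision = 84/103 = 84/103. Recall = 84/95 = 84/95. F1 = 2*P*R/(P+R) = 28/33.

28/33


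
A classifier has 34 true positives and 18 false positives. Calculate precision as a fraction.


Precision = TP / (TP + FP) = 34 / 52 = 17/26.

17/26


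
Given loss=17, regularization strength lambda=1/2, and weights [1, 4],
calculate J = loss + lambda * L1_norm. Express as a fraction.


L1 norm = sum(|w|) = 5. J = 17 + 1/2 * 5 = 39/2.

39/2


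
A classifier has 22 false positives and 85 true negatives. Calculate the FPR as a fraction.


FPR = FP / (FP + TN) = 22 / 107 = 22/107.

22/107


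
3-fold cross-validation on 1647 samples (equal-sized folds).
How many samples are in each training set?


Each validation fold has 1647/3 = 549 samples. Training set = 1647 - 549 = 1098.

1098


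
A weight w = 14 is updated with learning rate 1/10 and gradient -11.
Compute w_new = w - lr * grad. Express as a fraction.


w_new = 14 - 1/10 * -11 = 14 - -11/10 = 151/10.

151/10


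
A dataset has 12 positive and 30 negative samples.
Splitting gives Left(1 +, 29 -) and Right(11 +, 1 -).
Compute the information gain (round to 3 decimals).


H(parent) = 0.8631. H(left) = 0.2108, H(right) = 0.4138. Weighted = (30/42)*0.2108 + (12/42)*0.4138 = 0.2688. IG = 0.8631 - 0.2688 = 0.5943, which rounds to 0.594.

0.594


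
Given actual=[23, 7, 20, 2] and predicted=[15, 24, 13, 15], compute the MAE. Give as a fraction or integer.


MAE = (1/4) * (|23-15|=8 + |7-24|=17 + |20-13|=7 + |2-15|=13). Sum = 45. MAE = 45/4.

45/4


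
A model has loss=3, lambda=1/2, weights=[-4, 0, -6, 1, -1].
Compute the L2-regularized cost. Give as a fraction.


L2 sq norm = sum(w^2) = 54. J = 3 + 1/2 * 54 = 30.

30


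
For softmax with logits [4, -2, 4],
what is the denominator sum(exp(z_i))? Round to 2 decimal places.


Denom = e^4=54.5982 + e^-2=0.1353 + e^4=54.5982. Sum = 109.3317, which rounds to 109.33.

109.33


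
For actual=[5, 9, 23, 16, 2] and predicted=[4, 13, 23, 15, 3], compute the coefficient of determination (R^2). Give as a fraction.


Mean(y) = 11. SS_res = 19. SS_tot = 290. R^2 = 1 - 19/(290) = 271/290.

271/290


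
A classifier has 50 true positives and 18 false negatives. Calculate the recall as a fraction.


Recall = TP / (TP + FN) = 50 / 68 = 25/34.

25/34


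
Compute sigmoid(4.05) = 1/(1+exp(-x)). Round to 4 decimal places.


sigma(4.05) = 1/(1+e^(-4.05)) = 1/(1+0.017422) = 1/1.017422 = 0.9829.

0.9829


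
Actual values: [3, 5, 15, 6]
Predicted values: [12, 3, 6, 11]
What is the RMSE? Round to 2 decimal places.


MSE = 47.7500. RMSE = sqrt(47.7500) = 6.91.

6.91


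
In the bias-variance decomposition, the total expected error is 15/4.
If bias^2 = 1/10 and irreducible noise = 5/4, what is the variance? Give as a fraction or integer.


Total error = bias^2 + variance + irreducible noise. So variance = 15/4 - 1/10 - 5/4 = 12/5.

12/5


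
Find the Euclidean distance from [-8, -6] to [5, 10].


d = sqrt(sum of squared differences). (-8-5)^2=169, (-6-10)^2=256. Sum = 425.

sqrt(425)


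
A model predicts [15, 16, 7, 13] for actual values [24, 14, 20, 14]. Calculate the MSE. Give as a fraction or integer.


MSE = (1/4) * ((24-15)^2=81 + (14-16)^2=4 + (20-7)^2=169 + (14-13)^2=1). Sum = 255. MSE = 255/4.

255/4


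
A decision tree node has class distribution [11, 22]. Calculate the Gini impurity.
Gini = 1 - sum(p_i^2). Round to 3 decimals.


Total = 33. Proportions: 11/33, 22/33. sum(p_i^2) = 0.5556. Gini = 1 - 0.5556 = 0.4444, which rounds to 0.444.

0.444


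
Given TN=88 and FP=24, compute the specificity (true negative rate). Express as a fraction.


Specificity = TN / (TN + FP) = 88 / 112 = 11/14.

11/14


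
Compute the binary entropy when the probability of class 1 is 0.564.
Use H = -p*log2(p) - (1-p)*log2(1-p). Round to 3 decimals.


H = -0.564*log2(0.564) - 0.436*log2(0.436) = 0.988.

0.988


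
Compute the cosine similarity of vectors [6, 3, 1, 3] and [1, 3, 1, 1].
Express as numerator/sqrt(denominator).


dot = 19. |a|^2 = 55, |b|^2 = 12. cos = 19/sqrt(660).

19/sqrt(660)


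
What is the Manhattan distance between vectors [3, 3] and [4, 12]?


d = sum of absolute differences: |3-4|=1 + |3-12|=9 = 10.

10


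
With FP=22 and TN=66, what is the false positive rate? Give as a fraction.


FPR = FP / (FP + TN) = 22 / 88 = 1/4.

1/4


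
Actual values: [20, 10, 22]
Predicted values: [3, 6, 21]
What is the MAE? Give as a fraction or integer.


MAE = (1/3) * (|20-3|=17 + |10-6|=4 + |22-21|=1). Sum = 22. MAE = 22/3.

22/3


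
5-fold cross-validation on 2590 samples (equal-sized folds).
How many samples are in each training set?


Each validation fold has 2590/5 = 518 samples. Training set = 2590 - 518 = 2072.

2072


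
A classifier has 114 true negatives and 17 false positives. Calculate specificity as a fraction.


Specificity = TN / (TN + FP) = 114 / 131 = 114/131.

114/131


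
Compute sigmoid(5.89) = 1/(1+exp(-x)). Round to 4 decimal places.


sigma(5.89) = 1/(1+e^(-5.89)) = 1/(1+0.002767) = 1/1.002767 = 0.9972.

0.9972


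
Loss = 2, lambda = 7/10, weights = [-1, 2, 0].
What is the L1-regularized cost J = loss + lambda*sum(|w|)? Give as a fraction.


L1 norm = sum(|w|) = 3. J = 2 + 7/10 * 3 = 41/10.

41/10


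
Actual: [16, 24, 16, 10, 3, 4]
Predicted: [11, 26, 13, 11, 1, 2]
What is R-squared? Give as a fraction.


Mean(y) = 73/6. SS_res = 47. SS_tot = 1949/6. R^2 = 1 - 47/(1949/6) = 1667/1949.

1667/1949


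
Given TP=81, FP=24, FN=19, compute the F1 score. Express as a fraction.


Precision = 81/105 = 27/35. Recall = 81/100 = 81/100. F1 = 2*P*R/(P+R) = 162/205.

162/205


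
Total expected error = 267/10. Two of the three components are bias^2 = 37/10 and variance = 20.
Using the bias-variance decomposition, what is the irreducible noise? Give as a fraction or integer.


Total error = bias^2 + variance + irreducible noise. So irreducible noise = 267/10 - 37/10 - 20 = 3.

3


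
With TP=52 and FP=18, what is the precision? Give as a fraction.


Precision = TP / (TP + FP) = 52 / 70 = 26/35.

26/35


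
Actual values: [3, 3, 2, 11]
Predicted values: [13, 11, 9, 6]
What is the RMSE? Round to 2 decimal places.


MSE = 59.5000. RMSE = sqrt(59.5000) = 7.71.

7.71


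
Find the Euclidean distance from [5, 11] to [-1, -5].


d = sqrt(sum of squared differences). (5--1)^2=36, (11--5)^2=256. Sum = 292.

sqrt(292)


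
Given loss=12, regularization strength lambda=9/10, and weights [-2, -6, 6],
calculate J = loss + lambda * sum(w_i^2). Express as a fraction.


L2 sq norm = sum(w^2) = 76. J = 12 + 9/10 * 76 = 402/5.

402/5


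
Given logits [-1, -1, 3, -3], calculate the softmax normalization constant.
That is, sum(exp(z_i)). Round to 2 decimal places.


Denom = e^-1=0.3679 + e^-1=0.3679 + e^3=20.0855 + e^-3=0.0498. Sum = 20.8711, which rounds to 20.87.

20.87


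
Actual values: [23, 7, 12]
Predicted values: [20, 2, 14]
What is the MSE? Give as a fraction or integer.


MSE = (1/3) * ((23-20)^2=9 + (7-2)^2=25 + (12-14)^2=4). Sum = 38. MSE = 38/3.

38/3


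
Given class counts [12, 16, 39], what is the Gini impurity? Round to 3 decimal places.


Total = 67. Proportions: 12/67, 16/67, 39/67. sum(p_i^2) = 0.4279. Gini = 1 - 0.4279 = 0.5721, which rounds to 0.572.

0.572


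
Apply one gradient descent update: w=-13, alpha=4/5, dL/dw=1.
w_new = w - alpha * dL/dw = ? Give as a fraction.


w_new = -13 - 4/5 * 1 = -13 - 4/5 = -69/5.

-69/5


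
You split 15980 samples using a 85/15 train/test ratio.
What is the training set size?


Test set = 15980 * 15% = 2397. Training set = 15980 - 2397 = 13583.

13583


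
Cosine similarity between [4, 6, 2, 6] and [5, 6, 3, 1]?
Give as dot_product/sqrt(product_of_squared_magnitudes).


dot = 68. |a|^2 = 92, |b|^2 = 71. cos = 68/sqrt(6532).

68/sqrt(6532)


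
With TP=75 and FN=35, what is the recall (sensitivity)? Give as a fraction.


Recall = TP / (TP + FN) = 75 / 110 = 15/22.

15/22


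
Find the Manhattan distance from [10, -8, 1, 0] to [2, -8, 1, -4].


d = sum of absolute differences: |10-2|=8 + |-8--8|=0 + |1-1|=0 + |0--4|=4 = 12.

12


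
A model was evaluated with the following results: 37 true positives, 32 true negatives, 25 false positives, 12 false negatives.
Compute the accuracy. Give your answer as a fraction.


Accuracy = (TP + TN) / (TP + TN + FP + FN) = (37 + 32) / 106 = 69/106.

69/106


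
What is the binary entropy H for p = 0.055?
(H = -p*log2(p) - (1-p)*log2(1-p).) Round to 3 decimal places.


H = -0.055*log2(0.055) - 0.945*log2(0.945) = 0.307.

0.307


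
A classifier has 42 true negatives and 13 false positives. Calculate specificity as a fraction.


Specificity = TN / (TN + FP) = 42 / 55 = 42/55.

42/55


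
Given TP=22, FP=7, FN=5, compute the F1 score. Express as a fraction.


Precision = 22/29 = 22/29. Recall = 22/27 = 22/27. F1 = 2*P*R/(P+R) = 11/14.

11/14


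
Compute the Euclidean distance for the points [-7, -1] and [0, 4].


d = sqrt(sum of squared differences). (-7-0)^2=49, (-1-4)^2=25. Sum = 74.

sqrt(74)


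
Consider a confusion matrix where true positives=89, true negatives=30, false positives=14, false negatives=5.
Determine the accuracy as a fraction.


Accuracy = (TP + TN) / (TP + TN + FP + FN) = (89 + 30) / 138 = 119/138.

119/138


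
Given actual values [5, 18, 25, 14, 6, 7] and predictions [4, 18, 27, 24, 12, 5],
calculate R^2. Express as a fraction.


Mean(y) = 25/2. SS_res = 145. SS_tot = 635/2. R^2 = 1 - 145/(635/2) = 69/127.

69/127


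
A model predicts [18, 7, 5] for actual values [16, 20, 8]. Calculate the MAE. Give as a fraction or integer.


MAE = (1/3) * (|16-18|=2 + |20-7|=13 + |8-5|=3). Sum = 18. MAE = 6.

6


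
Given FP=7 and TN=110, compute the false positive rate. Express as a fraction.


FPR = FP / (FP + TN) = 7 / 117 = 7/117.

7/117


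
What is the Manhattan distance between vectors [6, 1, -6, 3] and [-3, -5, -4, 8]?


d = sum of absolute differences: |6--3|=9 + |1--5|=6 + |-6--4|=2 + |3-8|=5 = 22.

22


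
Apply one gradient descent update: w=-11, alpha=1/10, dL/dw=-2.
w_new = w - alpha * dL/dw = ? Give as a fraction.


w_new = -11 - 1/10 * -2 = -11 - -1/5 = -54/5.

-54/5


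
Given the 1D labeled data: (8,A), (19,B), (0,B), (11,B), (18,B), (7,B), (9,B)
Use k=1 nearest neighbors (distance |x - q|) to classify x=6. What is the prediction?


Distances: |8-6|=2, |19-6|=13, |0-6|=6, |11-6|=5, |18-6|=12, |7-6|=1, |9-6|=3. 1 nearest: (7,B). Counts: {'B': 1}. Majority class: B.

B


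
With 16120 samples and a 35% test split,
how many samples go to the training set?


Test set = 16120 * 35% = 5642. Training set = 16120 - 5642 = 10478.

10478


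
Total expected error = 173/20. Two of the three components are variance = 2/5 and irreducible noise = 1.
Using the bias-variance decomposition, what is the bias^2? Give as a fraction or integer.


Total error = bias^2 + variance + irreducible noise. So bias^2 = 173/20 - 2/5 - 1 = 29/4.

29/4


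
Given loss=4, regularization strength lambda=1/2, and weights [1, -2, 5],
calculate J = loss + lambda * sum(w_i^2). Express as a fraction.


L2 sq norm = sum(w^2) = 30. J = 4 + 1/2 * 30 = 19.

19


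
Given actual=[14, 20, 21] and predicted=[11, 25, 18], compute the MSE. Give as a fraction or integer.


MSE = (1/3) * ((14-11)^2=9 + (20-25)^2=25 + (21-18)^2=9). Sum = 43. MSE = 43/3.

43/3


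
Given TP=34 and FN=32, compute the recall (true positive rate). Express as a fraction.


Recall = TP / (TP + FN) = 34 / 66 = 17/33.

17/33


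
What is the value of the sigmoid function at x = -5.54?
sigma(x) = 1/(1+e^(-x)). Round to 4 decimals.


sigma(-5.54) = 1/(1+e^(5.54)) = 1/(1+254.677999) = 1/255.677999 = 0.0039.

0.0039


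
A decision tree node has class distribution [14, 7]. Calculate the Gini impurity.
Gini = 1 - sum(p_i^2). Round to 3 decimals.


Total = 21. Proportions: 14/21, 7/21. sum(p_i^2) = 0.5556. Gini = 1 - 0.5556 = 0.4444, which rounds to 0.444.

0.444


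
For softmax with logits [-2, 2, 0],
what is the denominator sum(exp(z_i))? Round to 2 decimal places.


Denom = e^-2=0.1353 + e^2=7.3891 + e^0=1.0000. Sum = 8.5244, which rounds to 8.52.

8.52


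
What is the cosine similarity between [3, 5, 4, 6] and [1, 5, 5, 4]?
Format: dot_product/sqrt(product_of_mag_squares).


dot = 72. |a|^2 = 86, |b|^2 = 67. cos = 72/sqrt(5762).

72/sqrt(5762)


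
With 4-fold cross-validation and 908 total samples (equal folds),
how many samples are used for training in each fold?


Each validation fold has 908/4 = 227 samples. Training set = 908 - 227 = 681.

681


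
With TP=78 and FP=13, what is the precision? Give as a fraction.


Precision = TP / (TP + FP) = 78 / 91 = 6/7.

6/7


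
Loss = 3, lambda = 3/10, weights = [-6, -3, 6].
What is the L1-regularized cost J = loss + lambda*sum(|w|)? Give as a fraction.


L1 norm = sum(|w|) = 15. J = 3 + 3/10 * 15 = 15/2.

15/2


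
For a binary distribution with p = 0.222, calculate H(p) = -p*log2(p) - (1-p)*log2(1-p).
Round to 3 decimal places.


H = -0.222*log2(0.222) - 0.778*log2(0.778) = 0.764.

0.764


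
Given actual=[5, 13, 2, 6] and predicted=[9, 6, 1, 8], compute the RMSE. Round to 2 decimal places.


MSE = 17.5000. RMSE = sqrt(17.5000) = 4.18.

4.18


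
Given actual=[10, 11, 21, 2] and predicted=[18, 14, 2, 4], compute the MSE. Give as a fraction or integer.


MSE = (1/4) * ((10-18)^2=64 + (11-14)^2=9 + (21-2)^2=361 + (2-4)^2=4). Sum = 438. MSE = 219/2.

219/2


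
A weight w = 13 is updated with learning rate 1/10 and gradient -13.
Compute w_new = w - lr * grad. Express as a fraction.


w_new = 13 - 1/10 * -13 = 13 - -13/10 = 143/10.

143/10


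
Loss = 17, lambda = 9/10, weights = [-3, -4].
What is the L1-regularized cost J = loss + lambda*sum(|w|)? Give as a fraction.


L1 norm = sum(|w|) = 7. J = 17 + 9/10 * 7 = 233/10.

233/10


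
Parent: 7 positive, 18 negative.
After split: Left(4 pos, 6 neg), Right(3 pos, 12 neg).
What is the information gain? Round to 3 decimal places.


H(parent) = 0.8555. H(left) = 0.9710, H(right) = 0.7219. Weighted = (10/25)*0.9710 + (15/25)*0.7219 = 0.8215. IG = 0.8555 - 0.8215 = 0.0340, which rounds to 0.034.

0.034


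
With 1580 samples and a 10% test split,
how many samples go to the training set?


Test set = 1580 * 10% = 158. Training set = 1580 - 158 = 1422.

1422


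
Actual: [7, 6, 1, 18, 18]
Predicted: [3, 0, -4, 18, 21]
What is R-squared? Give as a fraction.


Mean(y) = 10. SS_res = 86. SS_tot = 234. R^2 = 1 - 86/(234) = 74/117.

74/117


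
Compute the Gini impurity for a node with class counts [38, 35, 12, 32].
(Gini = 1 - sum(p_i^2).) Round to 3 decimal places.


Total = 117. Proportions: 38/117, 35/117, 12/117, 32/117. sum(p_i^2) = 0.2803. Gini = 1 - 0.2803 = 0.7197, which rounds to 0.720.

0.720


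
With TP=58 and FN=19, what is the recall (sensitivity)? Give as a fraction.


Recall = TP / (TP + FN) = 58 / 77 = 58/77.

58/77


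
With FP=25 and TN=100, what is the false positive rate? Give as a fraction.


FPR = FP / (FP + TN) = 25 / 125 = 1/5.

1/5


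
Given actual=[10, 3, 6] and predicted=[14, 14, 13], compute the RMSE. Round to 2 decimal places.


MSE = 62.0000. RMSE = sqrt(62.0000) = 7.87.

7.87


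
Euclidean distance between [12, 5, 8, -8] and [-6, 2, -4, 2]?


d = sqrt(sum of squared differences). (12--6)^2=324, (5-2)^2=9, (8--4)^2=144, (-8-2)^2=100. Sum = 577.

sqrt(577)


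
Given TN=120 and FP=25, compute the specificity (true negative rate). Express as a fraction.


Specificity = TN / (TN + FP) = 120 / 145 = 24/29.

24/29


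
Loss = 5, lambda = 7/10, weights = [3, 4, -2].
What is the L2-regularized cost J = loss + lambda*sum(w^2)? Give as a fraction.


L2 sq norm = sum(w^2) = 29. J = 5 + 7/10 * 29 = 253/10.

253/10


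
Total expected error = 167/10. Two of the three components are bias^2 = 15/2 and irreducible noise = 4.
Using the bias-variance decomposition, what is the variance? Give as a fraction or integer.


Total error = bias^2 + variance + irreducible noise. So variance = 167/10 - 15/2 - 4 = 26/5.

26/5


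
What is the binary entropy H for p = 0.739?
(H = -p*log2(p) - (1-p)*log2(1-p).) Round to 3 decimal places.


H = -0.739*log2(0.739) - 0.261*log2(0.261) = 0.828.

0.828


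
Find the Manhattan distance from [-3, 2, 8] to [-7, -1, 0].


d = sum of absolute differences: |-3--7|=4 + |2--1|=3 + |8-0|=8 = 15.

15


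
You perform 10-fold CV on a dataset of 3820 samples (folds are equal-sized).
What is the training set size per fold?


Each validation fold has 3820/10 = 382 samples. Training set = 3820 - 382 = 3438.

3438


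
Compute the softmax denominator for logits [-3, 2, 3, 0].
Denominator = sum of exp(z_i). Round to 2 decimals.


Denom = e^-3=0.0498 + e^2=7.3891 + e^3=20.0855 + e^0=1.0000. Sum = 28.5244, which rounds to 28.52.

28.52


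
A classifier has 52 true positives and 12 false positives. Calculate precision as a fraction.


Precision = TP / (TP + FP) = 52 / 64 = 13/16.

13/16


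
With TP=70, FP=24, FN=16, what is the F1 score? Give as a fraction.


Precision = 70/94 = 35/47. Recall = 70/86 = 35/43. F1 = 2*P*R/(P+R) = 7/9.

7/9


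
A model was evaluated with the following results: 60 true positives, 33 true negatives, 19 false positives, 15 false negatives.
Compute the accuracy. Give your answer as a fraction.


Accuracy = (TP + TN) / (TP + TN + FP + FN) = (60 + 33) / 127 = 93/127.

93/127


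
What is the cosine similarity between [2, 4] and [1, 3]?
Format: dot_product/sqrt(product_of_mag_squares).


dot = 14. |a|^2 = 20, |b|^2 = 10. cos = 14/sqrt(200).

14/sqrt(200)


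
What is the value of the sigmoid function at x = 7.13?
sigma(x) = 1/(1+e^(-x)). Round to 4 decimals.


sigma(7.13) = 1/(1+e^(-7.13)) = 1/(1+0.000801) = 1/1.000801 = 0.9992.

0.9992


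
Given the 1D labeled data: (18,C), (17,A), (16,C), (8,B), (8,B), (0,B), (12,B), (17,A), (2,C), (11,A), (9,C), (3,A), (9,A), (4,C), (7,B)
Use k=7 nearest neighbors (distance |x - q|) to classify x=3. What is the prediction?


Distances: |18-3|=15, |17-3|=14, |16-3|=13, |8-3|=5, |8-3|=5, |0-3|=3, |12-3|=9, |17-3|=14, |2-3|=1, |11-3|=8, |9-3|=6, |3-3|=0, |9-3|=6, |4-3|=1, |7-3|=4. 7 nearest: (3,A), (2,C), (4,C), (0,B), (7,B), (8,B), (8,B). Counts: {'A': 1, 'C': 2, 'B': 4}. Majority class: B.

B


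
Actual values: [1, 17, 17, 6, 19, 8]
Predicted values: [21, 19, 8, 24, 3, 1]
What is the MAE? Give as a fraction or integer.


MAE = (1/6) * (|1-21|=20 + |17-19|=2 + |17-8|=9 + |6-24|=18 + |19-3|=16 + |8-1|=7). Sum = 72. MAE = 12.

12


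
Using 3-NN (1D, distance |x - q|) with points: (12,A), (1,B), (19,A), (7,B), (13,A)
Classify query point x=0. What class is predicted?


Distances: |12-0|=12, |1-0|=1, |19-0|=19, |7-0|=7, |13-0|=13. 3 nearest: (1,B), (7,B), (12,A). Counts: {'B': 2, 'A': 1}. Majority class: B.

B


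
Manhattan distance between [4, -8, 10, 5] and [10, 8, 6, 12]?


d = sum of absolute differences: |4-10|=6 + |-8-8|=16 + |10-6|=4 + |5-12|=7 = 33.

33
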